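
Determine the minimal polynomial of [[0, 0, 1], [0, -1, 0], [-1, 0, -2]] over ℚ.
m_A(x) = (x + 1)^2

The characteristic polynomial factors as (x + 1)^3. The minimal polynomial is ∏(x - λ)^{k_λ} where k_λ is the size of the largest Jordan block at λ.

For λ = -1: rank(A + I) = 1, and the largest Jordan block has size 2 (the smallest k with rank((A + I)^k) = rank((A + I)^(k+1))).

So m_A(x) = (x + 1)^2.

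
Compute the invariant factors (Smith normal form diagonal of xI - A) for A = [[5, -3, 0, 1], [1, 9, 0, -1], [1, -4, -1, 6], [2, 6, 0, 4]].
The Jordan structure of A has elementary divisors (x + 1), (x - 6)^2, (x - 6). Arranging the block sizes at each eigenvalue in decreasing order and taking row products gives the invariant factors.

Invariant factors (smallest first, each dividing the next): x - 6, (x - 6)^2(x + 1).

Check: the last factor (x - 6)^2(x + 1) is the minimal polynomial, and the product (x - 6)^3(x + 1) is the characteristic polynomial.

x - 6, (x - 6)^2(x + 1)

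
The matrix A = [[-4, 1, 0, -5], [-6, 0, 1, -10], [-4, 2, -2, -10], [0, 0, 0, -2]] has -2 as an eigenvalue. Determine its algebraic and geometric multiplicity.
algebraic multiplicity 4, geometric multiplicity 2

The characteristic polynomial is (x + 2)^4, so the factor x + 2 appears with exponent 4: the algebraic multiplicity is 4.

rank(A + 2I) = 2, so the eigenspace has dimension 4 - 2 = 2: the geometric multiplicity is 2.

Since 2 < 4, A is not diagonalizable.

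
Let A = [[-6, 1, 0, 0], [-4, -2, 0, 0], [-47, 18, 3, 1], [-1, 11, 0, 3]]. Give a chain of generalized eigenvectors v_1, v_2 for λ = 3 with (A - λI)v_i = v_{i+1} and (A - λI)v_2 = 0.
We seek v_1 ∈ ker((A - 3I)^2) \ ker(A - 3I), then set v_{i+1} = (A - 3I) v_i.

One such chain is v_1 = [[0, 0, 1, 1]]^T, v_2 = [[0, 0, 1, 0]]^T. Check: (A - 3I) v_2 = [[0, 0, 0, 0]]^T = 0.

v_1 = [[0, 0, 1, 1]]^T, v_2 = [[0, 0, 1, 0]]^T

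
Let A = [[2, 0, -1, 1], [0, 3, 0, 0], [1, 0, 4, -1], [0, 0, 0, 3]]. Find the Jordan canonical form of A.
J = [[3, 1, 0, 0], [0, 3, 0, 0], [0, 0, 3, 0], [0, 0, 0, 3]]

The characteristic polynomial is det(xI - A) = (x - 3)^4, so the eigenvalues are 3 (algebraic multiplicity 4).

For λ = 3: rank(A - 3I) = 1, rank((A - 3I)^2) = 0. The eigenspace has dimension 4 - 1 = 3, so there are 3 Jordan blocks; the rank sequence gives block sizes [2, 1, 1].

Assembling the blocks gives the Jordan form J above.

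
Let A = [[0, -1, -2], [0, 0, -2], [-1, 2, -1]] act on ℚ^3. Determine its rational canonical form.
R = [[0, 0, -2], [1, 0, -2], [0, 1, -1]]

The invariant factors of A (the non-unit diagonal entries of the Smith normal form of xI - A over ℚ[x]) are (x + 1)(x^2 + 2), each dividing the next. The characteristic polynomial is their product, (x + 1)(x^2 + 2).

The rational canonical form is the block-diagonal matrix of companion matrices C(f_i):
R = [[0, 0, -2], [1, 0, -2], [0, 1, -1]].

Note the characteristic polynomial does not split into linear factors over ℚ, so A has no Jordan form over ℚ; the rational canonical form exists over any field.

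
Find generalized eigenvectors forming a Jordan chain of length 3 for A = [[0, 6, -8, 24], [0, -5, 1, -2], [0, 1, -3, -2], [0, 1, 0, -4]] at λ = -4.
v_1 = [[2, 0, 1, 0]]^T, v_2 = [[0, 1, 1, 0]]^T, v_3 = [[-2, 0, 2, 1]]^T

We seek v_1 ∈ ker((A + 4I)^3) \ ker((A + 4I)^2), then set v_{i+1} = (A + 4I) v_i.

One such chain is v_1 = [[2, 0, 1, 0]]^T, v_2 = [[0, 1, 1, 0]]^T, v_3 = [[-2, 0, 2, 1]]^T. Check: (A + 4I) v_3 = [[0, 0, 0, 0]]^T = 0.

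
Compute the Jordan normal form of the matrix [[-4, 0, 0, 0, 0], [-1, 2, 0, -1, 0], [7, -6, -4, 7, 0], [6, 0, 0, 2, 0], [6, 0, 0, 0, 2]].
J = [[-4, 0, 0, 0, 0], [0, -4, 0, 0, 0], [0, 0, 2, 1, 0], [0, 0, 0, 2, 0], [0, 0, 0, 0, 2]]

The characteristic polynomial is det(xI - A) = (x - 2)^3(x + 4)^2, so the eigenvalues are -4 (algebraic multiplicity 2), 2 (algebraic multiplicity 3).

For λ = -4: rank(A + 4I) = 3. The eigenspace has dimension 5 - 3 = 2, so there are 2 Jordan blocks; the rank sequence gives block sizes [1, 1].

For λ = 2: rank(A - 2I) = 3, rank((A - 2I)^2) = 2. The eigenspace has dimension 5 - 3 = 2, so there are 2 Jordan blocks; the rank sequence gives block sizes [2, 1].

Assembling the blocks gives the Jordan form J above.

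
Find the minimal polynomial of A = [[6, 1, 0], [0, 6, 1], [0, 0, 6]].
The characteristic polynomial factors as (x - 6)^3. The minimal polynomial is ∏(x - λ)^{k_λ} where k_λ is the size of the largest Jordan block at λ.

For λ = 6: rank(A - 6I) = 2, and the largest Jordan block has size 3 (the smallest k with rank((A - 6I)^k) = rank((A - 6I)^(k+1))).

So m_A(x) = (x - 6)^3.

m_A(x) = (x - 6)^3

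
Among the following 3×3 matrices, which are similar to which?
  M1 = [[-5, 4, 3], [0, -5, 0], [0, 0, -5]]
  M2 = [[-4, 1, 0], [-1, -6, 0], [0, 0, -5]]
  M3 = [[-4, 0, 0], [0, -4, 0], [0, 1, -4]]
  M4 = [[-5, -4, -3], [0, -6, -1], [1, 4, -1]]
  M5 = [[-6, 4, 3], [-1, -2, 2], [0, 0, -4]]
3 classes: {M1, M2}, {M3}, {M4, M5}

Characteristic polynomials: χ_{M1} = (x + 5)^3, χ_{M2} = (x + 5)^3, χ_{M3} = (x + 4)^3, χ_{M4} = (x + 4)^3, χ_{M5} = (x + 4)^3.

{M1, M2}: invariant factors x + 5, (x + 5)^2.

{M3}: invariant factors x + 4, (x + 4)^2.

{M4, M5}: invariant factors (x + 4)^3.

Matrices are similar if and only if their invariant-factor lists agree; the partition into similarity classes is {M1, M2}, {M3}, {M4, M5}.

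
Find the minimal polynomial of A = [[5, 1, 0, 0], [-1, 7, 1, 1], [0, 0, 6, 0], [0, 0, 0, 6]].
m_A(x) = (x - 6)^3

The characteristic polynomial factors as (x - 6)^4. The minimal polynomial is ∏(x - λ)^{k_λ} where k_λ is the size of the largest Jordan block at λ.

For λ = 6: rank(A - 6I) = 2, and the largest Jordan block has size 3 (the smallest k with rank((A - 6I)^k) = rank((A - 6I)^(k+1))).

So m_A(x) = (x - 6)^3.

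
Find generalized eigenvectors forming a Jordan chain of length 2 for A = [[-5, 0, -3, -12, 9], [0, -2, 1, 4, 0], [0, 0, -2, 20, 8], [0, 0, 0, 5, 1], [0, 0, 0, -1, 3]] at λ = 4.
v_1 = [[1, 0, 1, 0, 1]]^T, v_2 = [[-3, 1, 2, 1, -1]]^T

We seek v_1 ∈ ker((A - 4I)^2) \ ker(A - 4I), then set v_{i+1} = (A - 4I) v_i.

One such chain is v_1 = [[1, 0, 1, 0, 1]]^T, v_2 = [[-3, 1, 2, 1, -1]]^T. Check: (A - 4I) v_2 = [[0, 0, 0, 0, 0]]^T = 0.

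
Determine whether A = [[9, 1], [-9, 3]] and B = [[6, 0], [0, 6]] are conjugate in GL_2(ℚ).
Both have characteristic polynomial (x - 6)^2, but the minimal polynomial of A is (x - 6)^2 while the minimal polynomial of B is x - 6. The minimal polynomial is a similarity invariant, so A and B are not similar.

No.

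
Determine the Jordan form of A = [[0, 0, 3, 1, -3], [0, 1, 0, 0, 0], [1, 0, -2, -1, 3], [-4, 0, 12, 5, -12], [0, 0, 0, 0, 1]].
The characteristic polynomial is det(xI - A) = (x - 1)^5, so the eigenvalues are 1 (algebraic multiplicity 5).

For λ = 1: rank(A - I) = 1, rank((A - I)^2) = 0. The eigenspace has dimension 5 - 1 = 4, so there are 4 Jordan blocks; the rank sequence gives block sizes [2, 1, 1, 1].

Assembling the blocks gives the Jordan form J above.

J = [[1, 1, 0, 0, 0], [0, 1, 0, 0, 0], [0, 0, 1, 0, 0], [0, 0, 0, 1, 0], [0, 0, 0, 0, 1]]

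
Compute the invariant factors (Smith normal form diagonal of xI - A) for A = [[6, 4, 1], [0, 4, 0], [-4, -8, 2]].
x - 4, (x - 4)^2

The Jordan structure of A has elementary divisors (x - 4)^2, (x - 4). Arranging the block sizes at each eigenvalue in decreasing order and taking row products gives the invariant factors.

Invariant factors (smallest first, each dividing the next): x - 4, (x - 4)^2.

Check: the last factor (x - 4)^2 is the minimal polynomial, and the product (x - 4)^3 is the characteristic polynomial.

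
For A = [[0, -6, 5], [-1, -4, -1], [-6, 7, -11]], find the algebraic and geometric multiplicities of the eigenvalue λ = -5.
algebraic multiplicity 3, geometric multiplicity 1

The characteristic polynomial is (x + 5)^3, so the factor x + 5 appears with exponent 3: the algebraic multiplicity is 3.

rank(A + 5I) = 2, so the eigenspace has dimension 3 - 2 = 1: the geometric multiplicity is 1.

Since 1 < 3, A is not diagonalizable.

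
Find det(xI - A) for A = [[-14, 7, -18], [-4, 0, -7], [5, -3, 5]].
χ_A(x) = (x + 3)^3

xI - A = [[x + 14, -7, 18], [4, x, 7], [-5, 3, x - 5]].

Expanding det(xI - A) along the first row:
det(xI - A) = + (x + 14)·det([[x, 7], [3, x - 5]]) - (-7)·det([[4, 7], [-5, x - 5]]) + (18)·det([[4, x], [-5, 3]]).

Evaluating gives χ_A(x) = x^3 + 9x^2 + 27x + 27 = (x + 3)^3.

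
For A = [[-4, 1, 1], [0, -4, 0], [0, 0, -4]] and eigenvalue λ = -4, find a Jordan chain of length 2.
We seek v_1 ∈ ker((A + 4I)^2) \ ker(A + 4I), then set v_{i+1} = (A + 4I) v_i.

One such chain is v_1 = [[-1, 1, 0]]^T, v_2 = [[1, 0, 0]]^T. Check: (A + 4I) v_2 = [[0, 0, 0]]^T = 0.

v_1 = [[-1, 1, 0]]^T, v_2 = [[1, 0, 0]]^T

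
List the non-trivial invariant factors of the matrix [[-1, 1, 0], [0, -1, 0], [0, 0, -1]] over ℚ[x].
The Jordan structure of A has elementary divisors (x + 1)^2, (x + 1). Arranging the block sizes at each eigenvalue in decreasing order and taking row products gives the invariant factors.

Invariant factors (smallest first, each dividing the next): x + 1, (x + 1)^2.

Check: the last factor (x + 1)^2 is the minimal polynomial, and the product (x + 1)^3 is the characteristic polynomial.

x + 1, (x + 1)^2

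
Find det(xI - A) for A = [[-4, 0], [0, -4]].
χ_A(x) = (x + 4)^2

xI - A = [[x + 4, 0], [0, x + 4]].

Expanding det(xI - A) along the first row:
det(xI - A) = + (x + 4)·det([[x + 4]]) - (0)·det([[0]]).

Evaluating gives χ_A(x) = x^2 + 8x + 16 = (x + 4)^2.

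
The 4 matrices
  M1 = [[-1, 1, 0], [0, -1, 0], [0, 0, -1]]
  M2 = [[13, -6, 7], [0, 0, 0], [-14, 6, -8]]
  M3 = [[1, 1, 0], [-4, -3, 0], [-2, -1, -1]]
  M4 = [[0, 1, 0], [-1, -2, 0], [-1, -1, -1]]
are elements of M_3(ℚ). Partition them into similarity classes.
Characteristic polynomials: χ_{M1} = (x + 1)^3, χ_{M2} = x(x - 6)(x + 1), χ_{M3} = (x + 1)^3, χ_{M4} = (x + 1)^3.

{M1, M3, M4}: invariant factors x + 1, (x + 1)^2.

{M2}: invariant factors x(x - 6)(x + 1).

Matrices are similar if and only if their invariant-factor lists agree; the partition into similarity classes is {M1, M3, M4}, {M2}.

2 classes: {M1, M3, M4}, {M2}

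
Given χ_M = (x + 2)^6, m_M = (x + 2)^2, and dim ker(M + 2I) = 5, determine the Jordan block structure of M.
λ = -2: algebraic multiplicity 6 (exponent in χ_M), largest block size 2 (exponent in m_M), 5 blocks (geometric multiplicity). These force block sizes [2, 1, 1, 1, 1].

Jordan blocks: (-2, 2), (-2, 1), (-2, 1), (-2, 1), (-2, 1)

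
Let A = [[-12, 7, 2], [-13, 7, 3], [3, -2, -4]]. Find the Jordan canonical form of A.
The characteristic polynomial is det(xI - A) = (x + 3)^3, so the eigenvalues are -3 (algebraic multiplicity 3).

For λ = -3: rank(A + 3I) = 2, rank((A + 3I)^2) = 1, rank((A + 3I)^3) = 0. The eigenspace has dimension 3 - 2 = 1, so there is 1 Jordan block; the rank sequence gives block sizes [3].

Assembling the blocks gives the Jordan form J above.

J = [[-3, 1, 0], [0, -3, 1], [0, 0, -3]]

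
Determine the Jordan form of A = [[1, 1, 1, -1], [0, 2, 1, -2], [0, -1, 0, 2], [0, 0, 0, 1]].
The characteristic polynomial is det(xI - A) = (x - 1)^4, so the eigenvalues are 1 (algebraic multiplicity 4).

For λ = 1: rank(A - I) = 2, rank((A - I)^2) = 0. The eigenspace has dimension 4 - 2 = 2, so there are 2 Jordan blocks; the rank sequence gives block sizes [2, 2].

Assembling the blocks gives the Jordan form J above.

J = [[1, 1, 0, 0], [0, 1, 0, 0], [0, 0, 1, 1], [0, 0, 0, 1]]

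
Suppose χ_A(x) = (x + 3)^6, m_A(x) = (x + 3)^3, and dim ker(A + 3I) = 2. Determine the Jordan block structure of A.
λ = -3: algebraic multiplicity 6 (exponent in χ_A), largest block size 3 (exponent in m_A), 2 blocks (geometric multiplicity). These force block sizes [3, 3].

Jordan blocks: (-3, 3), (-3, 3)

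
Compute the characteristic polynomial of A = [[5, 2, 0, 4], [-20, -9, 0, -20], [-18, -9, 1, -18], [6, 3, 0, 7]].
χ_A(x) = (x - 1)^4

xI - A = [[x - 5, -2, 0, -4], [20, x + 9, 0, 20], [18, 9, x - 1, 18], [-6, -3, 0, x - 7]].

Expanding det(xI - A) along the first row:
det(xI - A) = + (x - 5)·det([[x + 9, 0, 20], [9, x - 1, 18], [-3, 0, x - 7]]) - (-2)·det([[20, 0, 20], [18, x - 1, 18], [-6, 0, x - 7]]) + (0)·det([[20, x + 9, 20], [18, 9, 18], [-6, -3, x - 7]]) - (-4)·det([[20, x + 9, 0], [18, 9, x - 1], [-6, -3, 0]]).

Evaluating gives χ_A(x) = x^4 - 4x^3 + 6x^2 - 4x + 1 = (x - 1)^4.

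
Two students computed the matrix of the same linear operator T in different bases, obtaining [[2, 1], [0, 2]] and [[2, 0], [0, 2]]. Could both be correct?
No.

Both have characteristic polynomial (x - 2)^2, but the minimal polynomial of A is (x - 2)^2 while the minimal polynomial of B is x - 2. The minimal polynomial is a similarity invariant, so A and B are not similar.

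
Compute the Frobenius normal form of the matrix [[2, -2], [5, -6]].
The invariant factors of A (the non-unit diagonal entries of the Smith normal form of xI - A over ℚ[x]) are x^2 + 4x - 2, each dividing the next. The characteristic polynomial is their product, x^2 + 4x - 2.

The rational canonical form is the block-diagonal matrix of companion matrices C(f_i):
R = [[0, 2], [1, -4]].

Note the characteristic polynomial does not split into linear factors over ℚ, so A has no Jordan form over ℚ; the rational canonical form exists over any field.

R = [[0, 2], [1, -4]]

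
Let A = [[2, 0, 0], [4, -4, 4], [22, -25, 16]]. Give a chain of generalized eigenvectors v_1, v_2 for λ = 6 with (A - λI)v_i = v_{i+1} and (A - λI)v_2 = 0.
We seek v_1 ∈ ker((A - 6I)^2) \ ker(A - 6I), then set v_{i+1} = (A - 6I) v_i.

One such chain is v_1 = [[0, 1, 2]]^T, v_2 = [[0, -2, -5]]^T. Check: (A - 6I) v_2 = [[0, 0, 0]]^T = 0.

v_1 = [[0, 1, 2]]^T, v_2 = [[0, -2, -5]]^T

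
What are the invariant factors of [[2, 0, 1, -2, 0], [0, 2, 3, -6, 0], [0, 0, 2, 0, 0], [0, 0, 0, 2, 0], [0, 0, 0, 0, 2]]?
The Jordan structure of A has elementary divisors (x - 2)^2, (x - 2), (x - 2), (x - 2). Arranging the block sizes at each eigenvalue in decreasing order and taking row products gives the invariant factors.

Invariant factors (smallest first, each dividing the next): x - 2, x - 2, x - 2, (x - 2)^2.

Check: the last factor (x - 2)^2 is the minimal polynomial, and the product (x - 2)^5 is the characteristic polynomial.

x - 2, x - 2, x - 2, (x - 2)^2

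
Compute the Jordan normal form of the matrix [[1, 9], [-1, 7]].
The characteristic polynomial is det(xI - A) = (x - 4)^2, so the eigenvalues are 4 (algebraic multiplicity 2).

For λ = 4: rank(A - 4I) = 1, rank((A - 4I)^2) = 0. The eigenspace has dimension 2 - 1 = 1, so there is 1 Jordan block; the rank sequence gives block sizes [2].

Assembling the blocks gives the Jordan form J above.

J = [[4, 1], [0, 4]]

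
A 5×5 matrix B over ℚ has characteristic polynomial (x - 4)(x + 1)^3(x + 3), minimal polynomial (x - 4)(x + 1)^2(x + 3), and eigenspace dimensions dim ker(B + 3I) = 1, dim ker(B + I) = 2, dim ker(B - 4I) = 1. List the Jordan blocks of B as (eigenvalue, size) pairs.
λ = -3: algebraic multiplicity 1 (exponent in χ_B), largest block size 1 (exponent in m_B), 1 block (geometric multiplicity). This forces block sizes [1].
λ = -1: algebraic multiplicity 3 (exponent in χ_B), largest block size 2 (exponent in m_B), 2 blocks (geometric multiplicity). These force block sizes [2, 1].
λ = 4: algebraic multiplicity 1 (exponent in χ_B), largest block size 1 (exponent in m_B), 1 block (geometric multiplicity). This forces block sizes [1].

Jordan blocks: (-3, 1), (-1, 2), (-1, 1), (4, 1)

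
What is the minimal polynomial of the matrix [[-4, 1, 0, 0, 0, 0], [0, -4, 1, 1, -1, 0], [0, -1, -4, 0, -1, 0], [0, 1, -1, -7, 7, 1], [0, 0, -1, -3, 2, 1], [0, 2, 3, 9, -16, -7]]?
The characteristic polynomial factors as (x + 4)^6. The minimal polynomial is ∏(x - λ)^{k_λ} where k_λ is the size of the largest Jordan block at λ.

For λ = -4: rank(A + 4I) = 4, and the largest Jordan block has size 3 (the smallest k with rank((A + 4I)^k) = rank((A + 4I)^(k+1))).

So m_A(x) = (x + 4)^3.

m_A(x) = (x + 4)^3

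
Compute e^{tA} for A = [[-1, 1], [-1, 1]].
e^{tA} = [[1 - t, t], [-t, t + 1]]

A has Jordan form J = [[0, 1], [0, 0]] with A = PJP^{-1}, so e^{tA} = P e^{tJ} P^{-1}.

For a Jordan block J_k(λ), e^{tJ_k(λ)} = e^{λt} · (I + tN + t^2 N^2/2! + ... + t^{k-1} N^{k-1}/(k-1)!) where N is the nilpotent superdiagonal part.

Assembling the blocks and conjugating back gives the entries of e^{tA} as shown above.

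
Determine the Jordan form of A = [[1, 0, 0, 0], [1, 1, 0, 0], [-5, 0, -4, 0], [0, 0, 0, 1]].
The characteristic polynomial is det(xI - A) = (x - 1)^3(x + 4), so the eigenvalues are -4 (algebraic multiplicity 1), 1 (algebraic multiplicity 3).

For λ = -4: algebraic multiplicity 1 gives one 1×1 block.

For λ = 1: rank(A - I) = 2, rank((A - I)^2) = 1. The eigenspace has dimension 4 - 2 = 2, so there are 2 Jordan blocks; the rank sequence gives block sizes [2, 1].

Assembling the blocks gives the Jordan form J above.

J = [[-4, 0, 0, 0], [0, 1, 1, 0], [0, 0, 1, 0], [0, 0, 0, 1]]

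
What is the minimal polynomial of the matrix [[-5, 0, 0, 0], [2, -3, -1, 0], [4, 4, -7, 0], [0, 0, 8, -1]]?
m_A(x) = (x + 1)(x + 5)^2

The characteristic polynomial factors as (x + 1)(x + 5)^3. The minimal polynomial is ∏(x - λ)^{k_λ} where k_λ is the size of the largest Jordan block at λ.

For λ = -5: rank(A + 5I) = 2, and the largest Jordan block has size 2 (the smallest k with rank((A + 5I)^k) = rank((A + 5I)^(k+1))).
For λ = -1: rank(A + I) = 3, and the largest Jordan block has size 1 (the smallest k with rank((A + I)^k) = rank((A + I)^(k+1))).

So m_A(x) = (x + 1)(x + 5)^2.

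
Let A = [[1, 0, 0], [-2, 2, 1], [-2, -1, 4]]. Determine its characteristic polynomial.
xI - A = [[x - 1, 0, 0], [2, x - 2, -1], [2, 1, x - 4]].

Expanding det(xI - A) along the first row:
det(xI - A) = + (x - 1)·det([[x - 2, -1], [1, x - 4]]) - (0)·det([[2, -1], [2, x - 4]]) + (0)·det([[2, x - 2], [2, 1]]).

Evaluating gives χ_A(x) = x^3 - 7x^2 + 15x - 9 = (x - 3)^2(x - 1).

χ_A(x) = (x - 3)^2(x - 1)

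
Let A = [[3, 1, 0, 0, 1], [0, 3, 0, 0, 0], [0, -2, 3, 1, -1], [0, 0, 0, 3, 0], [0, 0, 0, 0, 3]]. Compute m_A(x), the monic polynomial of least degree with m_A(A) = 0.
m_A(x) = (x - 3)^2

The characteristic polynomial factors as (x - 3)^5. The minimal polynomial is ∏(x - λ)^{k_λ} where k_λ is the size of the largest Jordan block at λ.

For λ = 3: rank(A - 3I) = 2, and the largest Jordan block has size 2 (the smallest k with rank((A - 3I)^k) = rank((A - 3I)^(k+1))).

So m_A(x) = (x - 3)^2.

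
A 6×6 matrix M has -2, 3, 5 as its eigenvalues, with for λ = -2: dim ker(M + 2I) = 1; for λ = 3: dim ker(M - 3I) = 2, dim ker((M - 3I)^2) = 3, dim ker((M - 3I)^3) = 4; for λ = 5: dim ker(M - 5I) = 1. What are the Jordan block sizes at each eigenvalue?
λ = -2: successive nullity increments [1] count blocks of size ≥ k; block sizes are [1].
λ = 3: successive nullity increments [2, 1, 1] count blocks of size ≥ k; block sizes are [3, 1].
λ = 5: successive nullity increments [1] count blocks of size ≥ k; block sizes are [1].

Jordan blocks: (-2, 1), (3, 3), (3, 1), (5, 1)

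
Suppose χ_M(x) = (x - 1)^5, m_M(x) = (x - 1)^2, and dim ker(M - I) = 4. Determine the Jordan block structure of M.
λ = 1: algebraic multiplicity 5 (exponent in χ_M), largest block size 2 (exponent in m_M), 4 blocks (geometric multiplicity). These force block sizes [2, 1, 1, 1].

Jordan blocks: (1, 2), (1, 1), (1, 1), (1, 1)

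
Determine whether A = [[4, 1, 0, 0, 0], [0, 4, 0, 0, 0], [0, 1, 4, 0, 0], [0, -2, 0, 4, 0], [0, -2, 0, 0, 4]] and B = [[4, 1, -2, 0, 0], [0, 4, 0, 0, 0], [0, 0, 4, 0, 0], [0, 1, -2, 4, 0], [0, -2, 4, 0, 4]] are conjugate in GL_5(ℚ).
Yes.

Two matrices over a field are similar if and only if they have the same invariant factors.

Both A and B have characteristic polynomial (x - 4)^5 and minimal polynomial (x - 4)^2. Computing further, both have invariant factors x - 4, x - 4, x - 4, (x - 4)^2. Hence A and B are similar.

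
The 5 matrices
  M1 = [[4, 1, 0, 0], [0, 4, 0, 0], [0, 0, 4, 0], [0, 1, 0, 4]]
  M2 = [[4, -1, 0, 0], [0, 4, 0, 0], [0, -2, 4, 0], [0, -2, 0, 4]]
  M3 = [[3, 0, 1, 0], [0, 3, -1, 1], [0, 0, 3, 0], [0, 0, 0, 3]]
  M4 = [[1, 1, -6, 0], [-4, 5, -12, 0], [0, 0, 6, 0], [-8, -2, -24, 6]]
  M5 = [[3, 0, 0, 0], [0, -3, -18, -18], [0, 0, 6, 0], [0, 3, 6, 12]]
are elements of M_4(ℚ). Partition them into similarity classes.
4 classes: {M1, M2}, {M3}, {M4}, {M5}

Characteristic polynomials: χ_{M1} = (x - 4)^4, χ_{M2} = (x - 4)^4, χ_{M3} = (x - 3)^4, χ_{M4} = (x - 6)^2(x - 3)^2, χ_{M5} = (x - 6)^2(x - 3)^2.

{M1, M2}: invariant factors x - 4, x - 4, (x - 4)^2.

{M3}: invariant factors (x - 3)^2, (x - 3)^2.

{M4}: invariant factors x - 6, (x - 6)(x - 3)^2.

{M5}: invariant factors (x - 6)(x - 3), (x - 6)(x - 3).

Matrices are similar if and only if their invariant-factor lists agree; the partition into similarity classes is {M1, M2}, {M3}, {M4}, {M5}.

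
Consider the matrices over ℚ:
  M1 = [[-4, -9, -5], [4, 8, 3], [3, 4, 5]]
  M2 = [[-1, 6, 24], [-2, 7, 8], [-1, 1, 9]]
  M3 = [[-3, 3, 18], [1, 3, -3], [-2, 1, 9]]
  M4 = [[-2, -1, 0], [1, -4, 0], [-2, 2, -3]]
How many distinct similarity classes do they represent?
3 classes: {M1, M3}, {M2}, {M4}

Characteristic polynomials: χ_{M1} = (x - 3)^3, χ_{M2} = (x - 5)^3, χ_{M3} = (x - 3)^3, χ_{M4} = (x + 3)^3.

{M1, M3}: invariant factors (x - 3)^3.

{M2}: invariant factors x - 5, (x - 5)^2.

{M4}: invariant factors x + 3, (x + 3)^2.

Matrices are similar if and only if their invariant-factor lists agree; the partition into similarity classes is {M1, M3}, {M2}, {M4}.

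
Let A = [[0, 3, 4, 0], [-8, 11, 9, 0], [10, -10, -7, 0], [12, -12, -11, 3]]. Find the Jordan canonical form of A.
J = [[-2, 0, 0, 0], [0, 3, 1, 0], [0, 0, 3, 0], [0, 0, 0, 3]]

The characteristic polynomial is det(xI - A) = (x - 3)^3(x + 2), so the eigenvalues are -2 (algebraic multiplicity 1), 3 (algebraic multiplicity 3).

For λ = -2: algebraic multiplicity 1 gives one 1×1 block.

For λ = 3: rank(A - 3I) = 2, rank((A - 3I)^2) = 1. The eigenspace has dimension 4 - 2 = 2, so there are 2 Jordan blocks; the rank sequence gives block sizes [2, 1].

Assembling the blocks gives the Jordan form J above.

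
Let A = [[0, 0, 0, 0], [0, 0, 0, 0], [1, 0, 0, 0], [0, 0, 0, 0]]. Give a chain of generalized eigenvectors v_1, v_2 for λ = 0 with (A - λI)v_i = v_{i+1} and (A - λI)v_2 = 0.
We seek v_1 ∈ ker(A^2) \ ker(A), then set v_{i+1} = A v_i.

One such chain is v_1 = [[1, 1, -2, 0]]^T, v_2 = [[0, 0, 1, 0]]^T. Check: A v_2 = [[0, 0, 0, 0]]^T = 0.

v_1 = [[1, 1, -2, 0]]^T, v_2 = [[0, 0, 1, 0]]^T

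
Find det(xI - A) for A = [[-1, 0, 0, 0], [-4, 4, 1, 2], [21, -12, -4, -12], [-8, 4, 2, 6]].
χ_A(x) = (x - 2)^3(x + 1)

xI - A = [[x + 1, 0, 0, 0], [4, x - 4, -1, -2], [-21, 12, x + 4, 12], [8, -4, -2, x - 6]].

Expanding det(xI - A) along the first row:
det(xI - A) = + (x + 1)·det([[x - 4, -1, -2], [12, x + 4, 12], [-4, -2, x - 6]]) - (0)·det([[4, -1, -2], [-21, x + 4, 12], [8, -2, x - 6]]) + (0)·det([[4, x - 4, -2], [-21, 12, 12], [8, -4, x - 6]]) - (0)·det([[4, x - 4, -1], [-21, 12, x + 4], [8, -4, -2]]).

Evaluating gives χ_A(x) = x^4 - 5x^3 + 6x^2 + 4x - 8 = (x - 2)^3(x + 1).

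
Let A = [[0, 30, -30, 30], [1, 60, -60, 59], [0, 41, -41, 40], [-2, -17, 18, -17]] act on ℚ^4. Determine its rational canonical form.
The invariant factors of A (the non-unit diagonal entries of the Smith normal form of xI - A over ℚ[x]) are (x - 5)(x + 2)(x^2 + x + 3), each dividing the next. The characteristic polynomial is their product, (x - 5)(x + 2)(x^2 + x + 3).

The rational canonical form is the block-diagonal matrix of companion matrices C(f_i):
R = [[0, 0, 0, 30], [1, 0, 0, 19], [0, 1, 0, 10], [0, 0, 1, 2]].

Note the characteristic polynomial does not split into linear factors over ℚ, so A has no Jordan form over ℚ; the rational canonical form exists over any field.

R = [[0, 0, 0, 30], [1, 0, 0, 19], [0, 1, 0, 10], [0, 0, 1, 2]]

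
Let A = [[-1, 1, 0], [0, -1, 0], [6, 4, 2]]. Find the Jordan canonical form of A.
J = [[-1, 1, 0], [0, -1, 0], [0, 0, 2]]

The characteristic polynomial is det(xI - A) = (x - 2)(x + 1)^2, so the eigenvalues are -1 (algebraic multiplicity 2), 2 (algebraic multiplicity 1).

For λ = -1: rank(A + I) = 2, rank((A + I)^2) = 1. The eigenspace has dimension 3 - 2 = 1, so there is 1 Jordan block; the rank sequence gives block sizes [2].

For λ = 2: algebraic multiplicity 1 gives one 1×1 block.

Assembling the blocks gives the Jordan form J above.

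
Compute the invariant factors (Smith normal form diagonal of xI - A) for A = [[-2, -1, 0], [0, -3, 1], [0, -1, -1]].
The Jordan structure of A has elementary divisors (x + 2)^3. Arranging the block sizes at each eigenvalue in decreasing order and taking row products gives the invariant factors.

Invariant factors (smallest first, each dividing the next): (x + 2)^3.

Check: the last factor (x + 2)^3 is the minimal polynomial, and the product (x + 2)^3 is the characteristic polynomial.

(x + 2)^3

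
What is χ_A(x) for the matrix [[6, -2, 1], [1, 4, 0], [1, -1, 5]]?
xI - A = [[x - 6, 2, -1], [-1, x - 4, 0], [-1, 1, x - 5]].

Expanding det(xI - A) along the first row:
det(xI - A) = + (x - 6)·det([[x - 4, 0], [1, x - 5]]) - (2)·det([[-1, 0], [-1, x - 5]]) + (-1)·det([[-1, x - 4], [-1, 1]]).

Evaluating gives χ_A(x) = x^3 - 15x^2 + 75x - 125 = (x - 5)^3.

χ_A(x) = (x - 5)^3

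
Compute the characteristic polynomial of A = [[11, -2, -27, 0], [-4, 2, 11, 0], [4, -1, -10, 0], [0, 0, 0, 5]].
χ_A(x) = (x - 5)(x - 1)^3

xI - A = [[x - 11, 2, 27, 0], [4, x - 2, -11, 0], [-4, 1, x + 10, 0], [0, 0, 0, x - 5]].

Expanding det(xI - A) along the first row:
det(xI - A) = + (x - 11)·det([[x - 2, -11, 0], [1, x + 10, 0], [0, 0, x - 5]]) - (2)·det([[4, -11, 0], [-4, x + 10, 0], [0, 0, x - 5]]) + (27)·det([[4, x - 2, 0], [-4, 1, 0], [0, 0, x - 5]]) - (0)·det([[4, x - 2, -11], [-4, 1, x + 10], [0, 0, 0]]).

Evaluating gives χ_A(x) = x^4 - 8x^3 + 18x^2 - 16x + 5 = (x - 5)(x - 1)^3.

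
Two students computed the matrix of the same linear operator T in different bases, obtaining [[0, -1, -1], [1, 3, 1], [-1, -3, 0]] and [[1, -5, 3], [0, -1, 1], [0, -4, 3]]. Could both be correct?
Two matrices over a field are similar if and only if they have the same invariant factors.

Both A and B have characteristic polynomial (x - 1)^3 and minimal polynomial (x - 1)^3. Computing further, both have invariant factors (x - 1)^3. Hence A and B are similar.

Yes.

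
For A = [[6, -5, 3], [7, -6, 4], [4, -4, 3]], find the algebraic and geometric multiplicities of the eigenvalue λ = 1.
The characteristic polynomial is (x - 1)^3, so the factor x - 1 appears with exponent 3: the algebraic multiplicity is 3.

rank(A - I) = 2, so the eigenspace has dimension 3 - 2 = 1: the geometric multiplicity is 1.

Since 1 < 3, A is not diagonalizable.

algebraic multiplicity 3, geometric multiplicity 1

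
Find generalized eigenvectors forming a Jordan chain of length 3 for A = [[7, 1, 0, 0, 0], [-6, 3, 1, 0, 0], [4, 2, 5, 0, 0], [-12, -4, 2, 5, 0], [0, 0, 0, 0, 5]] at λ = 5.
v_1 = [[0, 0, 1, 0, 0]]^T, v_2 = [[0, 1, 0, 2, 0]]^T, v_3 = [[1, -2, 2, -4, 0]]^T

We seek v_1 ∈ ker((A - 5I)^3) \ ker((A - 5I)^2), then set v_{i+1} = (A - 5I) v_i.

One such chain is v_1 = [[0, 0, 1, 0, 0]]^T, v_2 = [[0, 1, 0, 2, 0]]^T, v_3 = [[1, -2, 2, -4, 0]]^T. Check: (A - 5I) v_3 = [[0, 0, 0, 0, 0]]^T = 0.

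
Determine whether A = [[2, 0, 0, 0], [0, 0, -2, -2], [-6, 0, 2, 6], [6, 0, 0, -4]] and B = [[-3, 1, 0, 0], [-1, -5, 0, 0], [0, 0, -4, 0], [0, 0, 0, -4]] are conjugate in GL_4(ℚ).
No.

trace(A) = 0 but trace(B) = -16. The trace is a similarity invariant, so A and B are not similar.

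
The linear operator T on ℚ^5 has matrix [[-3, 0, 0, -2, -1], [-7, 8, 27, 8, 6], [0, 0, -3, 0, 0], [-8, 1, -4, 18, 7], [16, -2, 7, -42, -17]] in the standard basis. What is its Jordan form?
The characteristic polynomial is det(xI - A) = (x - 6)^2(x + 3)^3, so the eigenvalues are -3 (algebraic multiplicity 3), 6 (algebraic multiplicity 2).

For λ = -3: rank(A + 3I) = 4, rank((A + 3I)^2) = 3, rank((A + 3I)^3) = 2. The eigenspace has dimension 5 - 4 = 1, so there is 1 Jordan block; the rank sequence gives block sizes [3].

For λ = 6: rank(A - 6I) = 4, rank((A - 6I)^2) = 3. The eigenspace has dimension 5 - 4 = 1, so there is 1 Jordan block; the rank sequence gives block sizes [2].

Assembling the blocks gives the Jordan form J above.

J = [[-3, 1, 0, 0, 0], [0, -3, 1, 0, 0], [0, 0, -3, 0, 0], [0, 0, 0, 6, 1], [0, 0, 0, 0, 6]]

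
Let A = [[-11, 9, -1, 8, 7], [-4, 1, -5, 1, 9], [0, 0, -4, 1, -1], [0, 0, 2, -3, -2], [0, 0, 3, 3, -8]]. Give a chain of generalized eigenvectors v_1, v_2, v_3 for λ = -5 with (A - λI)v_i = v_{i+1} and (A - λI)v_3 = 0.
We seek v_1 ∈ ker((A + 5I)^3) \ ker((A + 5I)^2), then set v_{i+1} = (A + 5I) v_i.

One such chain is v_1 = [[1, -2, 1, 2, 2]]^T, v_2 = [[5, -1, 1, 2, 3]]^T, v_3 = [[-3, -2, 0, 0, 0]]^T. Check: (A + 5I) v_3 = [[0, 0, 0, 0, 0]]^T = 0.

v_1 = [[1, -2, 1, 2, 2]]^T, v_2 = [[5, -1, 1, 2, 3]]^T, v_3 = [[-3, -2, 0, 0, 0]]^T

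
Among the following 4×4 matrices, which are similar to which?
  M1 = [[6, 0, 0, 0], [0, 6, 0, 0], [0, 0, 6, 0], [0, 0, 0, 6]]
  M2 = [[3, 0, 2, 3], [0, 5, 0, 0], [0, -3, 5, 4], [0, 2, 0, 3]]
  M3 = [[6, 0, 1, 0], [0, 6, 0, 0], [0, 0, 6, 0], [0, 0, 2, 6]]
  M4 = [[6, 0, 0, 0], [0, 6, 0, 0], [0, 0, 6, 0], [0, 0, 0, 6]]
3 classes: {M1, M4}, {M2}, {M3}

Characteristic polynomials: χ_{M1} = (x - 6)^4, χ_{M2} = (x - 5)^2(x - 3)^2, χ_{M3} = (x - 6)^4, χ_{M4} = (x - 6)^4.

{M1, M4}: invariant factors x - 6, x - 6, x - 6, x - 6.

{M2}: invariant factors (x - 5)^2(x - 3)^2.

{M3}: invariant factors x - 6, x - 6, (x - 6)^2.

Matrices are similar if and only if their invariant-factor lists agree; the partition into similarity classes is {M1, M4}, {M2}, {M3}.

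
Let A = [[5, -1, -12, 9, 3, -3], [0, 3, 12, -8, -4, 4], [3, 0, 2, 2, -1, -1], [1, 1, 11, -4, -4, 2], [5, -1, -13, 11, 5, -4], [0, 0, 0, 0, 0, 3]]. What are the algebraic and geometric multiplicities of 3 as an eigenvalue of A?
algebraic multiplicity 4, geometric multiplicity 3

The characteristic polynomial is (x - 3)^4(x - 1)^2, so the factor x - 3 appears with exponent 4: the algebraic multiplicity is 4.

rank(A - 3I) = 3, so the eigenspace has dimension 6 - 3 = 3: the geometric multiplicity is 3.

Since 3 < 4, A is not diagonalizable.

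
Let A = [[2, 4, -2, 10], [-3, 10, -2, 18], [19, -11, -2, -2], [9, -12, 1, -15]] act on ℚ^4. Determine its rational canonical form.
The invariant factors of A (the non-unit diagonal entries of the Smith normal form of xI - A over ℚ[x]) are (x + 5)(x^3 + 2x + 4), each dividing the next. The characteristic polynomial is their product, (x + 5)(x^3 + 2x + 4).

The rational canonical form is the block-diagonal matrix of companion matrices C(f_i):
R = [[0, 0, 0, -20], [1, 0, 0, -14], [0, 1, 0, -2], [0, 0, 1, -5]].

Note the characteristic polynomial does not split into linear factors over ℚ, so A has no Jordan form over ℚ; the rational canonical form exists over any field.

R = [[0, 0, 0, -20], [1, 0, 0, -14], [0, 1, 0, -2], [0, 0, 1, -5]]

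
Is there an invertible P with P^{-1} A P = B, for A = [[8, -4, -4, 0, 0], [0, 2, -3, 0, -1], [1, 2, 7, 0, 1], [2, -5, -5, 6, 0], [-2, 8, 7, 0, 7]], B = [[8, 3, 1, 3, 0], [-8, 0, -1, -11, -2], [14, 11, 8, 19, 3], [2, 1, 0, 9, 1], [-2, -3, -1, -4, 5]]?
Yes.

Two matrices over a field are similar if and only if they have the same invariant factors.

Both A and B have characteristic polynomial (x - 6)^5 and minimal polynomial (x - 6)^3. Computing further, both have invariant factors (x - 6)^2, (x - 6)^3. Hence A and B are similar.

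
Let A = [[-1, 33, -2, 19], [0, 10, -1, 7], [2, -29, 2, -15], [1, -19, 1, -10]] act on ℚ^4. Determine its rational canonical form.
The invariant factors of A (the non-unit diagonal entries of the Smith normal form of xI - A over ℚ[x]) are (x - 1)(x^3 + 2x - 2), each dividing the next. The characteristic polynomial is their product, (x - 1)(x^3 + 2x - 2).

The rational canonical form is the block-diagonal matrix of companion matrices C(f_i):
R = [[0, 0, 0, -2], [1, 0, 0, 4], [0, 1, 0, -2], [0, 0, 1, 1]].

Note the characteristic polynomial does not split into linear factors over ℚ, so A has no Jordan form over ℚ; the rational canonical form exists over any field.

R = [[0, 0, 0, -2], [1, 0, 0, 4], [0, 1, 0, -2], [0, 0, 1, 1]]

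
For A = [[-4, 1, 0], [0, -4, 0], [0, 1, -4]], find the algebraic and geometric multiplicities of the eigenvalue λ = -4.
algebraic multiplicity 3, geometric multiplicity 2

The characteristic polynomial is (x + 4)^3, so the factor x + 4 appears with exponent 3: the algebraic multiplicity is 3.

rank(A + 4I) = 1, so the eigenspace has dimension 3 - 1 = 2: the geometric multiplicity is 2.

Since 2 < 3, A is not diagonalizable.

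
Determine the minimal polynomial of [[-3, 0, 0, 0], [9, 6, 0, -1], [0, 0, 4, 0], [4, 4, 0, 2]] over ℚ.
m_A(x) = (x - 4)^2(x + 3)

The characteristic polynomial factors as (x - 4)^3(x + 3). The minimal polynomial is ∏(x - λ)^{k_λ} where k_λ is the size of the largest Jordan block at λ.

For λ = -3: rank(A + 3I) = 3, and the largest Jordan block has size 1 (the smallest k with rank((A + 3I)^k) = rank((A + 3I)^(k+1))).
For λ = 4: rank(A - 4I) = 2, and the largest Jordan block has size 2 (the smallest k with rank((A - 4I)^k) = rank((A - 4I)^(k+1))).

So m_A(x) = (x - 4)^2(x + 3).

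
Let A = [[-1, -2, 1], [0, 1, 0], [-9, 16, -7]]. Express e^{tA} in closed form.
e^{tA} = [[(3*t + 1)*e^{-4*t}, -2*t*e^{-4*t}, t*e^{-4*t}], [0, e^{t}, 0], [-9*t*e^{-4*t}, 2*(3*t + e^{5*t} - 1)*e^{-4*t}, (1 - 3*t)*e^{-4*t}]]

A has Jordan form J = [[-4, 1, 0], [0, -4, 0], [0, 0, 1]] with A = PJP^{-1}, so e^{tA} = P e^{tJ} P^{-1}.

For a Jordan block J_k(λ), e^{tJ_k(λ)} = e^{λt} · (I + tN + t^2 N^2/2! + ... + t^{k-1} N^{k-1}/(k-1)!) where N is the nilpotent superdiagonal part.

Assembling the blocks and conjugating back gives the entries of e^{tA} as shown above.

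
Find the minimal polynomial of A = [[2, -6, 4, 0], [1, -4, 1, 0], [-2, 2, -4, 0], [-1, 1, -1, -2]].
The characteristic polynomial factors as (x + 2)^4. The minimal polynomial is ∏(x - λ)^{k_λ} where k_λ is the size of the largest Jordan block at λ.

For λ = -2: rank(A + 2I) = 2, and the largest Jordan block has size 3 (the smallest k with rank((A + 2I)^k) = rank((A + 2I)^(k+1))).

So m_A(x) = (x + 2)^3.

m_A(x) = (x + 2)^3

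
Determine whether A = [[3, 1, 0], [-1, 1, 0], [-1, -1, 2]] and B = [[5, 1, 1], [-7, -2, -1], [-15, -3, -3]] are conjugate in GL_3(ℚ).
No.

trace(A) = 6 but trace(B) = 0. The trace is a similarity invariant, so A and B are not similar.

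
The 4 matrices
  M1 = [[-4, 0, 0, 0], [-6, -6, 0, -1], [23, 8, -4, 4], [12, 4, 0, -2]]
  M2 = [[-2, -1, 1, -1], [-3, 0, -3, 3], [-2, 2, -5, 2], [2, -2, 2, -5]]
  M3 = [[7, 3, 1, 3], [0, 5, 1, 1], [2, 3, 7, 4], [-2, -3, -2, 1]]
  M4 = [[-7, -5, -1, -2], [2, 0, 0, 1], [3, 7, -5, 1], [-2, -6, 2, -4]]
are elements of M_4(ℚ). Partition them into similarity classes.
Characteristic polynomials: χ_{M1} = (x + 4)^4, χ_{M2} = (x + 3)^4, χ_{M3} = (x - 5)^4, χ_{M4} = (x + 4)^4.

{M1, M4}: invariant factors (x + 4)^2, (x + 4)^2.

{M2}: invariant factors x + 3, x + 3, (x + 3)^2.

{M3}: invariant factors x - 5, (x - 5)^3.

Matrices are similar if and only if their invariant-factor lists agree; the partition into similarity classes is {M1, M4}, {M2}, {M3}.

3 classes: {M1, M4}, {M2}, {M3}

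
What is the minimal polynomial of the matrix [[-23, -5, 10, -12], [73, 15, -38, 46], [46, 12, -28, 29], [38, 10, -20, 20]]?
The characteristic polynomial factors as (x + 4)^4. The minimal polynomial is ∏(x - λ)^{k_λ} where k_λ is the size of the largest Jordan block at λ.

For λ = -4: rank(A + 4I) = 2, and the largest Jordan block has size 2 (the smallest k with rank((A + 4I)^k) = rank((A + 4I)^(k+1))).

So m_A(x) = (x + 4)^2.

m_A(x) = (x + 4)^2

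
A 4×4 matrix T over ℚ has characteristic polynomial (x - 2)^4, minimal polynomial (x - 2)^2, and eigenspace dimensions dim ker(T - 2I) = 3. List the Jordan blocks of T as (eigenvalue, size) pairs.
λ = 2: algebraic multiplicity 4 (exponent in χ_T), largest block size 2 (exponent in m_T), 3 blocks (geometric multiplicity). These force block sizes [2, 1, 1].

Jordan blocks: (2, 2), (2, 1), (2, 1)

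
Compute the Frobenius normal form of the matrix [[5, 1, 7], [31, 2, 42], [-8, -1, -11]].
R = [[0, 0, 0], [1, 0, 0], [0, 1, -4]]

The invariant factors of A (the non-unit diagonal entries of the Smith normal form of xI - A over ℚ[x]) are x^2(x + 4), each dividing the next. The characteristic polynomial is their product, x^2(x + 4).

The rational canonical form is the block-diagonal matrix of companion matrices C(f_i):
R = [[0, 0, 0], [1, 0, 0], [0, 1, -4]].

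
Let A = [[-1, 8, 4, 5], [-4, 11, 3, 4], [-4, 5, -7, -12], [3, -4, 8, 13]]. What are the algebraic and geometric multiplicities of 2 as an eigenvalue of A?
The characteristic polynomial is (x - 6)^2(x - 2)^2, so the factor x - 2 appears with exponent 2: the algebraic multiplicity is 2.

rank(A - 2I) = 3, so the eigenspace has dimension 4 - 3 = 1: the geometric multiplicity is 1.

Since 1 < 2, A is not diagonalizable.

algebraic multiplicity 2, geometric multiplicity 1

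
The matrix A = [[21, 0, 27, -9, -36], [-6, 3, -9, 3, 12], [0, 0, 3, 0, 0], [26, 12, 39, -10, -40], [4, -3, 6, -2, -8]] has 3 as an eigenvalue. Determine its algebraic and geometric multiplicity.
algebraic multiplicity 3, geometric multiplicity 3

The characteristic polynomial is x^2(x - 3)^3, so the factor x - 3 appears with exponent 3: the algebraic multiplicity is 3.

rank(A - 3I) = 2, so the eigenspace has dimension 5 - 2 = 3: the geometric multiplicity is 3.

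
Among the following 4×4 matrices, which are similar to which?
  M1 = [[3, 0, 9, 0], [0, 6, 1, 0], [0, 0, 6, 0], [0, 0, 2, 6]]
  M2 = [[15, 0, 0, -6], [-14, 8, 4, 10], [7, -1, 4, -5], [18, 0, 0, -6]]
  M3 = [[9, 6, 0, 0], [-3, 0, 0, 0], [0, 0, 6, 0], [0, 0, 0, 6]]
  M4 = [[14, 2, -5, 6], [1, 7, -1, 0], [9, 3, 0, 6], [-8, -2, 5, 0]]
2 classes: {M1, M2, M4}, {M3}

Characteristic polynomials: χ_{M1} = (x - 6)^3(x - 3), χ_{M2} = (x - 6)^3(x - 3), χ_{M3} = (x - 6)^3(x - 3), χ_{M4} = (x - 6)^3(x - 3).

{M1, M2, M4}: invariant factors x - 6, (x - 6)^2(x - 3).

{M3}: invariant factors x - 6, x - 6, (x - 6)(x - 3).

Matrices are similar if and only if their invariant-factor lists agree; the partition into similarity classes is {M1, M2, M4}, {M3}.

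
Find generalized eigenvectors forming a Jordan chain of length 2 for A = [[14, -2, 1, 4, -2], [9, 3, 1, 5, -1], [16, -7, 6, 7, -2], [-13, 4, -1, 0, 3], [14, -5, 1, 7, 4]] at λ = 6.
We seek v_1 ∈ ker((A - 6I)^2) \ ker(A - 6I), then set v_{i+1} = (A - 6I) v_i.

One such chain is v_1 = [[0, 0, -1, 0, -1]]^T, v_2 = [[1, 0, 2, -2, 1]]^T. Check: (A - 6I) v_2 = [[0, 0, 0, 0, 0]]^T = 0.

v_1 = [[0, 0, -1, 0, -1]]^T, v_2 = [[1, 0, 2, -2, 1]]^T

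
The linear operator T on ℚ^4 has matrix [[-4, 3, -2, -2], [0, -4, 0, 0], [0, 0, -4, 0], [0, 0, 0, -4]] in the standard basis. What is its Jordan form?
J = [[-4, 1, 0, 0], [0, -4, 0, 0], [0, 0, -4, 0], [0, 0, 0, -4]]

The characteristic polynomial is det(xI - A) = (x + 4)^4, so the eigenvalues are -4 (algebraic multiplicity 4).

For λ = -4: rank(A + 4I) = 1, rank((A + 4I)^2) = 0. The eigenspace has dimension 4 - 1 = 3, so there are 3 Jordan blocks; the rank sequence gives block sizes [2, 1, 1].

Assembling the blocks gives the Jordan form J above.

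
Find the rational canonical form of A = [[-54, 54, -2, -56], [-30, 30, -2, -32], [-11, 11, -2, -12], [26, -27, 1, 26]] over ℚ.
The invariant factors of A (the non-unit diagonal entries of the Smith normal form of xI - A over ℚ[x]) are x + 2, (x - 6)(x + 2)^2, each dividing the next. The characteristic polynomial is their product, (x - 6)(x + 2)^3.

The rational canonical form is the block-diagonal matrix of companion matrices C(f_i):
R = [[-2, 0, 0, 0], [0, 0, 0, 24], [0, 1, 0, 20], [0, 0, 1, 2]].

R = [[-2, 0, 0, 0], [0, 0, 0, 24], [0, 1, 0, 20], [0, 0, 1, 2]]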